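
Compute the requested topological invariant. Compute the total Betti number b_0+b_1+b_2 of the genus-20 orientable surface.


For Sigma_20: b_0 = 1, b_1 = 2g = 40, b_2 = 1.
Total = 1 + 40 + 1 = 42

42


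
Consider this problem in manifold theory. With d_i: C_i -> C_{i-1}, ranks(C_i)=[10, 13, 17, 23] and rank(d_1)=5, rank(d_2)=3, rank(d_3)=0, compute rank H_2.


rank H_k = rank(ker d_k) - rank(im d_{k+1}).
rank(ker d_2) = rank(C_2) - rank(d_2) = 17 - 3 = 14.
rank(im d_{2+1}) = 0.
rank H_2 = 14 - 0 = 14

14


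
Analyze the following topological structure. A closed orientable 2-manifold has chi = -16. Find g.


chi = 2 - 2g for closed orientable surfaces.
-16 = 2 - 2g
2g = 2 - (-16) = 18
g = 9

9


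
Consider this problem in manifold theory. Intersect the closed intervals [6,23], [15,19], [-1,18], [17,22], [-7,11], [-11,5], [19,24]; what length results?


Intersection = [max(a_i), min(b_i)] = [19, 5].
Since 19 > 5, the intersection is empty.
Length = 0

0


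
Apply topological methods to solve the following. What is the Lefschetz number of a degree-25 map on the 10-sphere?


On S^10: L(f) = tr(f_0*) + (-1)^10 tr(f_10*) = 1 + (-1)^10 * deg(f).
L(f) = 1 + (-1)^10 * 25 = 1 + 25 = 26

26


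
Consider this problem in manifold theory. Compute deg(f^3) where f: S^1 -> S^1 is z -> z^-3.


deg(f) = -3. Degree is multiplicative: deg(f^3) = (deg f)^3.
deg(f^3) = (-3)^3 = -27

-27


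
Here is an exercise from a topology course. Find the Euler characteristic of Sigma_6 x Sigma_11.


chi(Sigma_6) = 2 - 2*6 = -10
chi(Sigma_11) = 2 - 2*11 = -20
chi(product) = (-10) * (-20) = 200

200


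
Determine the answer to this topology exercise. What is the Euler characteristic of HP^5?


HP^5 has one cell in each dimension 0, 4, ..., 4*5 (5+1 cells, all even-dim).
chi = 5 + 1 = 6

6


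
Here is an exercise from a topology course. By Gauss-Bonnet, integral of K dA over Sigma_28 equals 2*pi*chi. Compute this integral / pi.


Gauss-Bonnet: integral K dA = 2*pi*chi(M).
chi(Sigma_28) = 2 - 2*28 = -54.
(integral K dA)/pi = 2*chi = 2*(-54) = -108

-108


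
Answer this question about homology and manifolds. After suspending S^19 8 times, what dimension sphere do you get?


Each suspension raises dimension by 1: Sigma S^n = S^{n+1}.
Sigma^8 S^19 = S^{19+8} = S^27

27


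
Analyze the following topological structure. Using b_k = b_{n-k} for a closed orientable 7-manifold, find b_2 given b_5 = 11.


Poincare duality for closed orientable n-manifolds: b_k = b_{n-k}.
Here n = 7, so b_2 = b_5 = 11

11


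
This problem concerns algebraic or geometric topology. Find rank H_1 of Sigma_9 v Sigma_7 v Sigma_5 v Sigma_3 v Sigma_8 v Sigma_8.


For a wedge X v Y: reduced H_k(X v Y) = H_k(X) + H_k(Y).
Each Sigma_g contributes b_1 = 2g.
b_1 = 18 + 14 + 10 + 6 + 16 + 16 = 80

80


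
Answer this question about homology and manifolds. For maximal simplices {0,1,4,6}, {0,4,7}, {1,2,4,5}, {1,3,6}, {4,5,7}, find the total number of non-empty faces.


Each maximal simplex on m vertices has 2^m - 1 nonempty faces.
Take the union (dedupe shared faces).
Total distinct faces = 37

37


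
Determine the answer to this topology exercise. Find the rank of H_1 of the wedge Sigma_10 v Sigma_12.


For a wedge: H_1(A v B) = H_1(A) + H_1(B).
b_1(Sigma_10) = 20, b_1(Sigma_12) = 24.
b_1 = 20 + 24 = 44

44


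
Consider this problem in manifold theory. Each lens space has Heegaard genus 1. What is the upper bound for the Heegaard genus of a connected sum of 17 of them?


Heegaard genus satisfies g(A#B) <= g(A) + g(B).
Each lens space has g = 1.
Upper bound: 17 * 1 = 17

17


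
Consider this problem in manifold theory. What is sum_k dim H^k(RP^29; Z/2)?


H^k(RP^29; Z/2) = Z/2 for each 0 <= k <= 29.
Total dimension = 29 + 1 = 30

30


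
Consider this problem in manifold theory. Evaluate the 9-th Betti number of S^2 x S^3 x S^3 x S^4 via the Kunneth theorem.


Each S^d has Poincare polynomial 1 + t^d.
The product S^2 x S^3 x S^3 x S^4 has Poincare polynomial prod(1+t^d_i).
Expanding: b_0=1, b_2=1, b_3=2, b_4=1, b_5=2, b_6=2, b_7=2, b_8=1, b_9=2, b_10=1, b_12=1.
b_9 = 2

2


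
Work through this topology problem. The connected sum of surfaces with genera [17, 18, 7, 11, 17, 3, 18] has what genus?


Genus is additive under connected sum of orientable surfaces.
g = 17 + 18 + 7 + 11 + 17 + 3 + 18 = 91

91


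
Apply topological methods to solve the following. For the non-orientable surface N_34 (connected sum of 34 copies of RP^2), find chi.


For a non-orientable closed surface with k crosscaps: chi = 2 - k.
Here k = 34.
chi = 2 - 34 = -32

-32


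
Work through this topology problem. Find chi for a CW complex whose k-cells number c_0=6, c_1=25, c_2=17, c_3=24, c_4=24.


chi = sum_k (-1)^k c_k.
= (-1)^0*6 + (-1)^1*25 + (-1)^2*17 + (-1)^3*24 + (-1)^4*24
= (6) + (-25) + (17) + (-24) + (24)
= -2

-2


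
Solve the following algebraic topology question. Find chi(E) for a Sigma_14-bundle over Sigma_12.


For a fiber bundle F -> E -> B (with CW structure): chi(E) = chi(B) * chi(F).
chi(Sigma_12) = -22, chi(Sigma_14) = -26.
chi(E) = (-22) * (-26) = 572

572


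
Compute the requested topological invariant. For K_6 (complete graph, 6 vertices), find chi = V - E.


K_6: V = 6, E = C(6,2) = 15.
chi = V - E = 6 - 15 = -9

-9


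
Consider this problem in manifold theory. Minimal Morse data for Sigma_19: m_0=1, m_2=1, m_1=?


A perfect Morse function has m_k = b_k.
For Sigma_19: b_0=1, b_1=2g=38, b_2=1.
Saddles m_1 = 2g = 38

38


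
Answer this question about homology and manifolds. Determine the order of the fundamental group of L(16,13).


pi_1(L(p,q)) = Z/pZ for any q coprime to p.
|pi_1(L(16,13))| = 16

16


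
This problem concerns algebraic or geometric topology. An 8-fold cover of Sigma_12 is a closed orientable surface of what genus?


For an n-sheeted cover: chi(E) = n * chi(B).
chi(Sigma_12) = 2 - 2*12 = -22.
chi(E) = 8 * (-22) = -176.
genus(E) = (2 - chi(E))/2 = (2 - (-176))/2 = 178/2 = 89

89


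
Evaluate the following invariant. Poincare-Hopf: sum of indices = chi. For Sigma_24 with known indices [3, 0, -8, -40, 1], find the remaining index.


Poincare-Hopf: sum of indices = chi(M).
chi(Sigma_24) = 2 - 2*24 = -46.
Sum of known indices = -44.
x = chi - (sum known) = -46 - (-44) = -2

-2


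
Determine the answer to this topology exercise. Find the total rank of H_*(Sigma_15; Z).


For Sigma_15: b_0 = 1, b_1 = 2g = 30, b_2 = 1.
Total = 1 + 30 + 1 = 32

32


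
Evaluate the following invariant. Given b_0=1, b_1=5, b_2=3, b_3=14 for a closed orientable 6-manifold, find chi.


By Poincare duality b_k = b_{6-k}, so full Betti numbers: b_0=1, b_1=5, b_2=3, b_3=14, b_4=3, b_5=5, b_6=1.
chi = sum (-1)^k b_k = -16

-16


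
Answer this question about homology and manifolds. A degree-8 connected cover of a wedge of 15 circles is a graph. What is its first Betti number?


Nielsen-Schreier: an index-n subgroup of F_r is free of rank 1 + n(r-1).
Equivalently: chi(cover) = n*chi(base); chi(vee_r S^1) = 1 - 15 = -14.
chi(E) = 8*(-14) = -112; rank = 1 - chi(E) = 1 - (-112) = 113.
rank = 1 + 8*(15-1) = 1 + 112 = 113

113


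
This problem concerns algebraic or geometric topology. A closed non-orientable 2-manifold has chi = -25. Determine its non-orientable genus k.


chi = 2 - k for closed non-orientable surfaces with k crosscaps.
-25 = 2 - k
k = 2 - (-25) = 27

27


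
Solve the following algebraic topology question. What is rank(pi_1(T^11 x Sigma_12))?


pi_1(A x B) = pi_1(A) x pi_1(B); rank of abelianization = b_1.
b_1(T^11) = 11, b_1(Sigma_12) = 2*12 = 24.
b_1(product) = 11 + 24 = 35

35


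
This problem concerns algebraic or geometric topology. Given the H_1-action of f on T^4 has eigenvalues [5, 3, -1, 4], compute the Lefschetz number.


For a torus self-map: L(f) = det(I - A) where A acts on H_1.
L(f) = (1-5) * (1-3) * (1--1) * (1-4) = -4 * -2 * 2 * -3 = -48

-48


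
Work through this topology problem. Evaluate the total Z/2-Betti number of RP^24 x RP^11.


dim H^*(RP^n; Z/2) = n+1 (one Z/2 in each degree 0..n).
Total Betti number is multiplicative.
Total = (24+1) * (11+1) = 25 * 12 = 300

300


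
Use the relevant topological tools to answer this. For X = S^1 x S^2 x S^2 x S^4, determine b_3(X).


Each S^d has Poincare polynomial 1 + t^d.
The product S^1 x S^2 x S^2 x S^4 has Poincare polynomial prod(1+t^d_i).
Expanding: b_0=1, b_1=1, b_2=2, b_3=2, b_4=2, b_5=2, b_6=2, b_7=2, b_8=1, b_9=1.
b_3 = 2

2


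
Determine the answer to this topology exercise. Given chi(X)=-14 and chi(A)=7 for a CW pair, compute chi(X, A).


Relative Euler characteristic: chi(X, A) = chi(X) - chi(A).
= -14 - (7) = -21

-21


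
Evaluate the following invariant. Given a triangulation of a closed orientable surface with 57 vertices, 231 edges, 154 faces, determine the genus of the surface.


chi = V - E + F = 57 - 231 + 154 = -20
For orientable closed surface: chi = 2 - 2g, so g = (2 - chi)/2.
g = (2 - (-20)) / 2 = 22 / 2 = 11

11


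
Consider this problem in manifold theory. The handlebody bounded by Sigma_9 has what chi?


A genus-g handlebody deformation retracts to a wedge of g circles.
chi(vee_g S^1) = 1 - g.
chi(H_9) = 1 - 9 = -8

-8


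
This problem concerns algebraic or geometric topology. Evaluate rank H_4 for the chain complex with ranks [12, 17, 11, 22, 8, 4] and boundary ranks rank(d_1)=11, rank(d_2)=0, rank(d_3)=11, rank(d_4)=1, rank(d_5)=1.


rank H_k = rank(ker d_k) - rank(im d_{k+1}).
rank(ker d_4) = rank(C_4) - rank(d_4) = 8 - 1 = 7.
rank(im d_{4+1}) = 1.
rank H_4 = 7 - 1 = 6

6


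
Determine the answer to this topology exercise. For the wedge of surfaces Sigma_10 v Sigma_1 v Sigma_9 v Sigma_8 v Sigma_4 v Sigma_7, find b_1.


For a wedge X v Y: reduced H_k(X v Y) = H_k(X) + H_k(Y).
Each Sigma_g contributes b_1 = 2g.
b_1 = 20 + 2 + 18 + 16 + 8 + 14 = 78

78


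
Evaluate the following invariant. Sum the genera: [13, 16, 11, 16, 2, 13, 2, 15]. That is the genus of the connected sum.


Genus is additive under connected sum of orientable surfaces.
g = 13 + 16 + 11 + 16 + 2 + 13 + 2 + 15 = 88

88


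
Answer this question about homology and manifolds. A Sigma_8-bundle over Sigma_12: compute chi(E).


For a fiber bundle F -> E -> B (with CW structure): chi(E) = chi(B) * chi(F).
chi(Sigma_12) = -22, chi(Sigma_8) = -14.
chi(E) = (-22) * (-14) = 308

308


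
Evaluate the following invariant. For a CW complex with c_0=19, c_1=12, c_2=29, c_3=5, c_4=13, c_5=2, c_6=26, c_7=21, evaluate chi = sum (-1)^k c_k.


chi = sum_k (-1)^k c_k.
= (-1)^0*19 + (-1)^1*12 + (-1)^2*29 + (-1)^3*5 + (-1)^4*13 + (-1)^5*2 + (-1)^6*26 + (-1)^7*21
= (19) + (-12) + (29) + (-5) + (13) + (-2) + (26) + (-21)
= 47

47


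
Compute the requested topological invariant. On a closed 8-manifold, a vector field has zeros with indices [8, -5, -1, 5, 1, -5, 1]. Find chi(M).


Poincare-Hopf: chi(M) = sum of indices of zeros.
chi = (8) + (-5) + (-1) + (5) + (1) + (-5) + (1) = 4

4


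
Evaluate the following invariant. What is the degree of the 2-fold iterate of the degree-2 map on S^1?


deg(f) = 2. Degree is multiplicative: deg(f^2) = (deg f)^2.
deg(f^2) = (2)^2 = 4

4


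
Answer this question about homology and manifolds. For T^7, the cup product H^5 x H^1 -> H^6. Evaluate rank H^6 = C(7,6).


Cup product: H^p x H^q -> H^{p+q}; here p+q = 5+1 = 6.
rank H^k(T^n) = C(n,k).
C(7,6) = 7

7


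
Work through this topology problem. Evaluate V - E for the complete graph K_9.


K_9: V = 9, E = C(9,2) = 36.
chi = V - E = 9 - 36 = -27

-27


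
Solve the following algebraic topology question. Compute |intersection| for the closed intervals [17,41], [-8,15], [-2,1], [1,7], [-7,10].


Intersection = [max(a_i), min(b_i)] = [17, 1].
Since 17 > 1, the intersection is empty.
Length = 0

0


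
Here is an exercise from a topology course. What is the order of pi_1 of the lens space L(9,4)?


pi_1(L(p,q)) = Z/pZ for any q coprime to p.
|pi_1(L(9,4))| = 9

9


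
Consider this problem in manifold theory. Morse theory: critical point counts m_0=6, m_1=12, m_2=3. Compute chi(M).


Morse theory: chi(M) = sum_k (-1)^k m_k where m_k = #(index-k critical points).
= (6) + (-12) + (3) = -3

-3


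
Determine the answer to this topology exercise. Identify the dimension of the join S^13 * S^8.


Join of spheres: S^m * S^n = S^{m+n+1}.
dim = 13 + 8 + 1 = 22

22


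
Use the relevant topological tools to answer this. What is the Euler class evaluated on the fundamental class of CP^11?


For any closed oriented manifold, <e(TM),[M]> = chi(M).
chi(CP^11) = 11+1 = 12

12


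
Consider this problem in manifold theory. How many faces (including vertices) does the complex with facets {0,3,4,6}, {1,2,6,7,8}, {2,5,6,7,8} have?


Each maximal simplex on m vertices has 2^m - 1 nonempty faces.
Take the union (dedupe shared faces).
Total distinct faces = 61

61


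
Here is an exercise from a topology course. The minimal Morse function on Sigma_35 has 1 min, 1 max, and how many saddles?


A perfect Morse function has m_k = b_k.
For Sigma_35: b_0=1, b_1=2g=70, b_2=1.
Saddles m_1 = 2g = 70

70


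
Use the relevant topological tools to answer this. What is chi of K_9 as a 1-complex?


K_9: V = 9, E = C(9,2) = 36.
chi = V - E = 9 - 36 = -27

-27


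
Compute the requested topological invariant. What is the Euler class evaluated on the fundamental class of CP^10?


For any closed oriented manifold, <e(TM),[M]> = chi(M).
chi(CP^10) = 10+1 = 11

11


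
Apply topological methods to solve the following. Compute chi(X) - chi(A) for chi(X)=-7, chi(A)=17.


Relative Euler characteristic: chi(X, A) = chi(X) - chi(A).
= -7 - (17) = -24

-24


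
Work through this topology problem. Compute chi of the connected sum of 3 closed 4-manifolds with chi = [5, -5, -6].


For n-manifolds: chi(A#B) = chi(A) + chi(B) - chi(S^4).
chi(S^4) = 1 + (-1)^4 = 2.
chi(#) = (sum chi_i) - (3-1)*chi(S^4) = -6 - 2*2 = -10

-10


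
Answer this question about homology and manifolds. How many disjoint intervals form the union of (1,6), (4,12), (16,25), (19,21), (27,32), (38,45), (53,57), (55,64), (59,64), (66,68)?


Sort and merge overlapping open intervals.
Merged: (1,12), (16,25), (27,32), (38,45), (53,64), (66,68).
Number of components = 6

6


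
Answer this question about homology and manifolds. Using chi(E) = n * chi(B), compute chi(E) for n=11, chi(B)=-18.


For a finite covering: chi(E) = (number of sheets) * chi(B).
chi(E) = 11 * (-18) = -198

-198


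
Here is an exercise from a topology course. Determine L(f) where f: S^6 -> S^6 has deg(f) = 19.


On S^6: L(f) = tr(f_0*) + (-1)^6 tr(f_6*) = 1 + (-1)^6 * deg(f).
L(f) = 1 + (-1)^6 * 19 = 1 + 19 = 20

20


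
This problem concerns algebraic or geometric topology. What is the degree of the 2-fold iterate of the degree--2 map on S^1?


deg(f) = -2. Degree is multiplicative: deg(f^2) = (deg f)^2.
deg(f^2) = (-2)^2 = 4

4


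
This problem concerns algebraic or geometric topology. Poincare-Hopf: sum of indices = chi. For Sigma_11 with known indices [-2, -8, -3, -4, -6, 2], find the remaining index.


Poincare-Hopf: sum of indices = chi(M).
chi(Sigma_11) = 2 - 2*11 = -20.
Sum of known indices = -21.
x = chi - (sum known) = -20 - (-21) = 1

1


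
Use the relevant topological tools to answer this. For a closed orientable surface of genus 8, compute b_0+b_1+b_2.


For Sigma_8: b_0 = 1, b_1 = 2g = 16, b_2 = 1.
Total = 1 + 16 + 1 = 18

18


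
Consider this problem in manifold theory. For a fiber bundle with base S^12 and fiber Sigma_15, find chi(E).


chi(S^12) = 2 (n even), chi(Sigma_15) = 2 - 2*15 = -28.
chi(E) = 2 * (-28) = -56

-56


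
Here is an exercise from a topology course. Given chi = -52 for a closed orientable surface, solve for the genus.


chi = 2 - 2g for closed orientable surfaces.
-52 = 2 - 2g
2g = 2 - (-52) = 54
g = 27

27


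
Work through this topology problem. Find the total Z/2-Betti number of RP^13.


H^k(RP^13; Z/2) = Z/2 for each 0 <= k <= 13.
Total dimension = 13 + 1 = 14

14


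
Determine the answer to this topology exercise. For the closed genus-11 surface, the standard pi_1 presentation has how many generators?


Standard presentation: pi_1(Sigma_g) = <a_1,b_1,...,a_g,b_g | [a_1,b_1]...[a_g,b_g] = 1>.
Number of generators = 2g = 2*11 = 22

22


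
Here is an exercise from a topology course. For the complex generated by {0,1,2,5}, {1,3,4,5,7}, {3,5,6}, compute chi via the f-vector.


Enumerate all faces; f-vector: f_0=8, f_1=17, f_2=15, f_3=6, f_4=1.
chi = sum (-1)^k f_k = 1

1


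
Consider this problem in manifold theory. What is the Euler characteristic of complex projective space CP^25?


CP^25 has one cell in each even dimension 0, 2, ..., 2*25 (25+1 cells total).
All cells are even-dimensional, so chi = number of cells.
chi = 25 + 1 = 26

26


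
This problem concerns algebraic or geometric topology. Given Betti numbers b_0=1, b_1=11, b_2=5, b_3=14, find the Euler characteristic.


chi = sum_k (-1)^k b_k.
= (1) + (-11) + (5) + (-14)
= -19

-19


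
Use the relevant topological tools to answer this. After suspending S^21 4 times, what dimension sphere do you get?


Each suspension raises dimension by 1: Sigma S^n = S^{n+1}.
Sigma^4 S^21 = S^{21+4} = S^25

25


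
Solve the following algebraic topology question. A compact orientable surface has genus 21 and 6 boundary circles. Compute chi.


For a compact orientable surface with genus g and b boundary components: chi = 2 - 2g - b.
chi = 2 - 2*21 - 6 = 2 - 42 - 6 = -46

-46


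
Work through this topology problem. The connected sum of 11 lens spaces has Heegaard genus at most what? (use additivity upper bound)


Heegaard genus satisfies g(A#B) <= g(A) + g(B).
Each lens space has g = 1.
Upper bound: 11 * 1 = 11

11


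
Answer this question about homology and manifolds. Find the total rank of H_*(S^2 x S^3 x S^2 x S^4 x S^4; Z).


Total Betti number is multiplicative under products.
Each S^d (d>=1) has total Betti number 2.
There are 5 sphere factors.
Total = 2^5 = 32

32


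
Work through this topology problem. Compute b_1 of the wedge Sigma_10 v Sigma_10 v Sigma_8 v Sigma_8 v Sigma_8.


For a wedge X v Y: reduced H_k(X v Y) = H_k(X) + H_k(Y).
Each Sigma_g contributes b_1 = 2g.
b_1 = 20 + 20 + 16 + 16 + 16 = 88

88


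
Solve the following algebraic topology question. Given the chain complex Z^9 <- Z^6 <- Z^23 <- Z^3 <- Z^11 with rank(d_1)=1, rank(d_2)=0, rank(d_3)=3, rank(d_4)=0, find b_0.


rank H_k = rank(ker d_k) - rank(im d_{k+1}).
rank(ker d_0) = rank(C_0) - rank(d_0) = 9 - 0 = 9.
rank(im d_{0+1}) = 1.
rank H_0 = 9 - 1 = 8

8


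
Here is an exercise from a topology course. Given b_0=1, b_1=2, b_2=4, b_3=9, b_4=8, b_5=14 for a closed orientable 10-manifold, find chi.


By Poincare duality b_k = b_{10-k}, so full Betti numbers: b_0=1, b_1=2, b_2=4, b_3=9, b_4=8, b_5=14, b_6=8, b_7=9, b_8=4, b_9=2, b_10=1.
chi = sum (-1)^k b_k = -10

-10


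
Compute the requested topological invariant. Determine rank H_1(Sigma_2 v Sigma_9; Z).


For a wedge: H_1(A v B) = H_1(A) + H_1(B).
b_1(Sigma_2) = 4, b_1(Sigma_9) = 18.
b_1 = 4 + 18 = 22

22


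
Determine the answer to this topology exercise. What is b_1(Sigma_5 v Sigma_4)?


For a wedge: H_1(A v B) = H_1(A) + H_1(B).
b_1(Sigma_5) = 10, b_1(Sigma_4) = 8.
b_1 = 10 + 8 = 18

18


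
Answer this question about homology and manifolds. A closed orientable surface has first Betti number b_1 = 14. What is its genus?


For a closed orientable surface: b_1 = 2g.
14 = 2g
g = 14 / 2 = 7

7


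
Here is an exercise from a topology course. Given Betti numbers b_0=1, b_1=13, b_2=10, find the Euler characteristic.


chi = sum_k (-1)^k b_k.
= (1) + (-13) + (10)
= -2

-2


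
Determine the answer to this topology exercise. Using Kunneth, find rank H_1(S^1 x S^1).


Each S^d has Poincare polynomial 1 + t^d.
The product S^1 x S^1 has Poincare polynomial prod(1+t^d_i).
Expanding: b_0=1, b_1=2, b_2=1.
b_1 = 2

2


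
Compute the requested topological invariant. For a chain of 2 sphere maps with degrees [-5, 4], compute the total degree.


Degree is multiplicative: deg(composition) = product of degrees.
= (-5) * (4) = -20

-20


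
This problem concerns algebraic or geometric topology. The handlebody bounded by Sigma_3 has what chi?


A genus-g handlebody deformation retracts to a wedge of g circles.
chi(vee_g S^1) = 1 - g.
chi(H_3) = 1 - 3 = -2

-2


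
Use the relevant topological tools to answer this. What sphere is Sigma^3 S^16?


Each suspension raises dimension by 1: Sigma S^n = S^{n+1}.
Sigma^3 S^16 = S^{16+3} = S^19

19


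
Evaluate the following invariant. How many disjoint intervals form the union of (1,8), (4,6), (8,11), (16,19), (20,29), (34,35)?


Sort and merge overlapping open intervals.
Merged: (1,8), (8,11), (16,19), (20,29), (34,35).
Number of components = 5

5


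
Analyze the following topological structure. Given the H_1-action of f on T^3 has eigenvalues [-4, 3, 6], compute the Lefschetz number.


For a torus self-map: L(f) = det(I - A) where A acts on H_1.
L(f) = (1--4) * (1-3) * (1-6) = 5 * -2 * -5 = 50

50


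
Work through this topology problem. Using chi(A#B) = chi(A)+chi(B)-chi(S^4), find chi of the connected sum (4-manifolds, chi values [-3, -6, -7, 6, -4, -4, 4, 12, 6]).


For n-manifolds: chi(A#B) = chi(A) + chi(B) - chi(S^4).
chi(S^4) = 1 + (-1)^4 = 2.
chi(#) = (sum chi_i) - (9-1)*chi(S^4) = 4 - 8*2 = -12

-12


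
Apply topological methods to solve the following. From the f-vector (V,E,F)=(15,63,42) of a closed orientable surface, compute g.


chi = V - E + F = 15 - 63 + 42 = -6
For orientable closed surface: chi = 2 - 2g, so g = (2 - chi)/2.
g = (2 - (-6)) / 2 = 8 / 2 = 4

4


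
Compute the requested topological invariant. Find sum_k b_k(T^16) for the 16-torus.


b_k(T^16) = C(16,k), so the sum over k is sum_k C(16,k) = 2^16.
Total = 2^16 = 65536

65536


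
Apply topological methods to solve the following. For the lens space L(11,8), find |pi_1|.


pi_1(L(p,q)) = Z/pZ for any q coprime to p.
|pi_1(L(11,8))| = 11

11


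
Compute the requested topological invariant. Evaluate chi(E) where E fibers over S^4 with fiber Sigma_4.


chi(S^4) = 2 (n even), chi(Sigma_4) = 2 - 2*4 = -6.
chi(E) = 2 * (-6) = -12

-12


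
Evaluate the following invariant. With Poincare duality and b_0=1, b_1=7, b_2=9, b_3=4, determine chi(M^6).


By Poincare duality b_k = b_{6-k}, so full Betti numbers: b_0=1, b_1=7, b_2=9, b_3=4, b_4=9, b_5=7, b_6=1.
chi = sum (-1)^k b_k = 2

2


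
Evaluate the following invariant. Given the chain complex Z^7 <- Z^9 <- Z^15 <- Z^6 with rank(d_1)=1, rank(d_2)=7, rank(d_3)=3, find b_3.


rank H_k = rank(ker d_k) - rank(im d_{k+1}).
rank(ker d_3) = rank(C_3) - rank(d_3) = 6 - 3 = 3.
rank(im d_{3+1}) = 0.
rank H_3 = 3 - 0 = 3

3


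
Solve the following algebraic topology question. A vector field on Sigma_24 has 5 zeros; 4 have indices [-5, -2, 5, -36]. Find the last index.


Poincare-Hopf: sum of indices = chi(M).
chi(Sigma_24) = 2 - 2*24 = -46.
Sum of known indices = -38.
x = chi - (sum known) = -46 - (-38) = -8

-8


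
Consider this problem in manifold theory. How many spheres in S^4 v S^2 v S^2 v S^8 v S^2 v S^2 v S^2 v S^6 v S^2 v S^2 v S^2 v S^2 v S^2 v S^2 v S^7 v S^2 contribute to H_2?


For a wedge of spheres, H_k (k>0) is free on one generator per sphere of dimension k.
Spheres of dimension 2: count = 12.
b_2 = 12

12


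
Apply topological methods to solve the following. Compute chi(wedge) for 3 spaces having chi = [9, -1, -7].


chi(A v B) = chi(A) + chi(B) - 1 (one point identified).
For 3 spaces: chi = (sum chi_i) - (3 - 1).
sum = 1; chi = 1 - 2 = -1

-1


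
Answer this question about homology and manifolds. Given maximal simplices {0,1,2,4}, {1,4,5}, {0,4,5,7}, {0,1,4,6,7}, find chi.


Enumerate all faces; f-vector: f_0=7, f_1=17, f_2=17, f_3=7, f_4=1.
chi = sum (-1)^k f_k = 1

1


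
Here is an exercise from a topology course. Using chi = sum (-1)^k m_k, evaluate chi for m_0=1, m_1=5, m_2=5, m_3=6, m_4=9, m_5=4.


Morse theory: chi(M) = sum_k (-1)^k m_k where m_k = #(index-k critical points).
= (1) + (-5) + (5) + (-6) + (9) + (-4) = 0

0


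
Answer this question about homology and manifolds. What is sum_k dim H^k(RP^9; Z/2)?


H^k(RP^9; Z/2) = Z/2 for each 0 <= k <= 9.
Total dimension = 9 + 1 = 10

10


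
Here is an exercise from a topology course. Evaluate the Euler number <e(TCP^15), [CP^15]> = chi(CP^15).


For any closed oriented manifold, <e(TM),[M]> = chi(M).
chi(CP^15) = 15+1 = 16

16


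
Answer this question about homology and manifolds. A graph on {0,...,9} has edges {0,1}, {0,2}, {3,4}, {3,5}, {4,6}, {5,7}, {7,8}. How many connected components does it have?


Run DFS/union-find over 10 vertices.
V = 10, E = 7.
Number of components = 3

3


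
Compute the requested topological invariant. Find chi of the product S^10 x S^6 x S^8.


chi is multiplicative: chi(X x Y) = chi(X) chi(Y).
Each even-dim sphere has chi = 2. There are 3 factors.
chi = 2^3 = 8

8


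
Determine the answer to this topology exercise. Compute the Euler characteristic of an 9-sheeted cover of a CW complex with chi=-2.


For a finite covering: chi(E) = (number of sheets) * chi(B).
chi(E) = 9 * (-2) = -18

-18


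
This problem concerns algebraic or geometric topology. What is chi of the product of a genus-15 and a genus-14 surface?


chi(Sigma_15) = 2 - 2*15 = -28
chi(Sigma_14) = 2 - 2*14 = -26
chi(product) = (-28) * (-26) = 728

728


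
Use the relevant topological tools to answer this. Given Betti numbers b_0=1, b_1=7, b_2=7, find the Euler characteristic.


chi = sum_k (-1)^k b_k.
= (1) + (-7) + (7)
= 1

1


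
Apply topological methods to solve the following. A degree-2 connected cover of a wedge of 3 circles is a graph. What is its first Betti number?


Nielsen-Schreier: an index-n subgroup of F_r is free of rank 1 + n(r-1).
Equivalently: chi(cover) = n*chi(base); chi(vee_r S^1) = 1 - 3 = -2.
chi(E) = 2*(-2) = -4; rank = 1 - chi(E) = 1 - (-4) = 5.
rank = 1 + 2*(3-1) = 1 + 4 = 5

5


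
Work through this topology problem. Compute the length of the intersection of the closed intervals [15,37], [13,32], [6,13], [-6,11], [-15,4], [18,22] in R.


Intersection = [max(a_i), min(b_i)] = [18, 4].
Since 18 > 4, the intersection is empty.
Length = 0

0


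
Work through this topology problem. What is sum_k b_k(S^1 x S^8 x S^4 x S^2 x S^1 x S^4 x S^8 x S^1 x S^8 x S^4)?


Total Betti number is multiplicative under products.
Each S^d (d>=1) has total Betti number 2.
There are 10 sphere factors.
Total = 2^10 = 1024

1024


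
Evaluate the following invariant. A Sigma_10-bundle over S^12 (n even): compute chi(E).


chi(S^12) = 2 (n even), chi(Sigma_10) = 2 - 2*10 = -18.
chi(E) = 2 * (-18) = -36

-36


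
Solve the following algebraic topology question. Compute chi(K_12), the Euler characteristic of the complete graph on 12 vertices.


K_12: V = 12, E = C(12,2) = 66.
chi = V - E = 12 - 66 = -54

-54


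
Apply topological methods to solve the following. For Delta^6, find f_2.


Delta^6 has 6+1 vertices. A 2-face is a choice of 2+1 vertices.
f_2 = C(6+1, 2+1) = C(7,3) = 35

35


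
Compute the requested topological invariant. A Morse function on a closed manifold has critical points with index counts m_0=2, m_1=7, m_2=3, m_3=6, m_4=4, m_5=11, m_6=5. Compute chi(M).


Morse theory: chi(M) = sum_k (-1)^k m_k where m_k = #(index-k critical points).
= (2) + (-7) + (3) + (-6) + (4) + (-11) + (5) = -10

-10


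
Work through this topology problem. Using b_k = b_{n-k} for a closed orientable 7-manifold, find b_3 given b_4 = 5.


Poincare duality for closed orientable n-manifolds: b_k = b_{n-k}.
Here n = 7, so b_3 = b_4 = 5

5


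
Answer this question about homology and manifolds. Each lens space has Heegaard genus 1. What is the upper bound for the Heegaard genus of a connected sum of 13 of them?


Heegaard genus satisfies g(A#B) <= g(A) + g(B).
Each lens space has g = 1.
Upper bound: 13 * 1 = 13

13


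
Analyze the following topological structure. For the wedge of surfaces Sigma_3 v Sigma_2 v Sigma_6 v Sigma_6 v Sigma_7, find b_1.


For a wedge X v Y: reduced H_k(X v Y) = H_k(X) + H_k(Y).
Each Sigma_g contributes b_1 = 2g.
b_1 = 6 + 4 + 12 + 12 + 14 = 48

48


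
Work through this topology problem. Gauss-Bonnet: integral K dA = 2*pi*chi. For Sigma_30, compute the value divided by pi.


Gauss-Bonnet: integral K dA = 2*pi*chi(M).
chi(Sigma_30) = 2 - 2*30 = -58.
(integral K dA)/pi = 2*chi = 2*(-58) = -116

-116


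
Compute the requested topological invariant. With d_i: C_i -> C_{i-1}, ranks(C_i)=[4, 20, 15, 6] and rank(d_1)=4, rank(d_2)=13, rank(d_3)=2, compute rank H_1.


rank H_k = rank(ker d_k) - rank(im d_{k+1}).
rank(ker d_1) = rank(C_1) - rank(d_1) = 20 - 4 = 16.
rank(im d_{1+1}) = 13.
rank H_1 = 16 - 13 = 3

3


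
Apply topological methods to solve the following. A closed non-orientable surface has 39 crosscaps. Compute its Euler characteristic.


For a non-orientable closed surface with k crosscaps: chi = 2 - k.
Here k = 39.
chi = 2 - 39 = -37

-37


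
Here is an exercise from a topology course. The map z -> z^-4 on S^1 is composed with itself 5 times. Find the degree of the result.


deg(f) = -4. Degree is multiplicative: deg(f^5) = (deg f)^5.
deg(f^5) = (-4)^5 = -1024

-1024


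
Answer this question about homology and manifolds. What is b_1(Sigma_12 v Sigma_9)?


For a wedge: H_1(A v B) = H_1(A) + H_1(B).
b_1(Sigma_12) = 24, b_1(Sigma_9) = 18.
b_1 = 24 + 18 = 42

42


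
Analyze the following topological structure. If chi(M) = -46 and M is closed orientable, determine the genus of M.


chi = 2 - 2g for closed orientable surfaces.
-46 = 2 - 2g
2g = 2 - (-46) = 48
g = 24

24


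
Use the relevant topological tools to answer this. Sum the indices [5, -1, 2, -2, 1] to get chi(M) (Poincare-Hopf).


Poincare-Hopf: chi(M) = sum of indices of zeros.
chi = (5) + (-1) + (2) + (-2) + (1) = 5

5


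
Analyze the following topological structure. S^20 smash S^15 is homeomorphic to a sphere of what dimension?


S^m ^ S^n = S^{m+n}.
k = 20 + 15 = 35

35


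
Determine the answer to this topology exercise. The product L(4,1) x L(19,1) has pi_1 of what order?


pi_1(X x Y) = pi_1(X) x pi_1(Y).
pi_1(L(4,1)) = Z/4, pi_1(L(19,1)) = Z/19.
|Z/4 x Z/19| = 4 * 19 = 76

76


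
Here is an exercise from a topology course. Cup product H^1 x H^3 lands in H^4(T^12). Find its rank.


Cup product: H^p x H^q -> H^{p+q}; here p+q = 1+3 = 4.
rank H^k(T^n) = C(n,k).
C(12,4) = 495

495


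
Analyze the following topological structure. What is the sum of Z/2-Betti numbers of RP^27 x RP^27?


dim H^*(RP^n; Z/2) = n+1 (one Z/2 in each degree 0..n).
Total Betti number is multiplicative.
Total = (27+1) * (27+1) = 28 * 28 = 784

784


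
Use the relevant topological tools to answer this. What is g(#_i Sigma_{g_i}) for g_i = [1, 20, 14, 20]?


Genus is additive under connected sum of orientable surfaces.
g = 1 + 20 + 14 + 20 = 55

55


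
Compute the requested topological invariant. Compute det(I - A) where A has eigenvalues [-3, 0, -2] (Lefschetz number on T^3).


For a torus self-map: L(f) = det(I - A) where A acts on H_1.
L(f) = (1--3) * (1-0) * (1--2) = 4 * 1 * 3 = 12

12


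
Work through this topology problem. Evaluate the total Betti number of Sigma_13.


For Sigma_13: b_0 = 1, b_1 = 2g = 26, b_2 = 1.
Total = 1 + 26 + 1 = 28

28


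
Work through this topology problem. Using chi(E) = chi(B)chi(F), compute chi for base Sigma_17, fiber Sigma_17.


For a fiber bundle F -> E -> B (with CW structure): chi(E) = chi(B) * chi(F).
chi(Sigma_17) = -32, chi(Sigma_17) = -32.
chi(E) = (-32) * (-32) = 1024

1024


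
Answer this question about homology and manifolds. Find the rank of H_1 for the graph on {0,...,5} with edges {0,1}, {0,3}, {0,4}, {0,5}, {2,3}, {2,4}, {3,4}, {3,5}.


b_1 = E - V + (number of components).
E = 8, V = 6, components = 1.
b_1 = 8 - 6 + 1 = 3

3


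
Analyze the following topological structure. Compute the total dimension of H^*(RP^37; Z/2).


H^k(RP^37; Z/2) = Z/2 for each 0 <= k <= 37.
Total dimension = 37 + 1 = 38

38


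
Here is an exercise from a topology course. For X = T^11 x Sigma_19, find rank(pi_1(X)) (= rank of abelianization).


pi_1(A x B) = pi_1(A) x pi_1(B); rank of abelianization = b_1.
b_1(T^11) = 11, b_1(Sigma_19) = 2*19 = 38.
b_1(product) = 11 + 38 = 49

49


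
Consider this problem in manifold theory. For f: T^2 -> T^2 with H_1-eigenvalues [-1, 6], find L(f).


For a torus self-map: L(f) = det(I - A) where A acts on H_1.
L(f) = (1--1) * (1-6) = 2 * -5 = -10

-10


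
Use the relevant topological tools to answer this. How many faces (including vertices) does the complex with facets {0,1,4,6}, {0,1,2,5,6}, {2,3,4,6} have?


Each maximal simplex on m vertices has 2^m - 1 nonempty faces.
Take the union (dedupe shared faces).
Total distinct faces = 49

49


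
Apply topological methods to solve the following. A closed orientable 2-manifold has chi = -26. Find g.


chi = 2 - 2g for closed orientable surfaces.
-26 = 2 - 2g
2g = 2 - (-26) = 28
g = 14

14


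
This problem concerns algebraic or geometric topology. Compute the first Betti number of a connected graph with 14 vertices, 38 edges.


For a connected graph: rank(pi_1) = b_1 = E - V + 1 = 1 - chi.
chi = V - E = 14 - 38 = -24.
rank = 1 - (-24) = 38 - 14 + 1 = 25

25


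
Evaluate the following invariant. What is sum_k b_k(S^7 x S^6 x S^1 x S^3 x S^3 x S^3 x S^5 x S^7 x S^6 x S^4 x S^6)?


Total Betti number is multiplicative under products.
Each S^d (d>=1) has total Betti number 2.
There are 11 sphere factors.
Total = 2^11 = 2048

2048


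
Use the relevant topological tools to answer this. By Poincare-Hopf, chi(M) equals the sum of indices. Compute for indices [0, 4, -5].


Poincare-Hopf: chi(M) = sum of indices of zeros.
chi = (0) + (4) + (-5) = -1

-1


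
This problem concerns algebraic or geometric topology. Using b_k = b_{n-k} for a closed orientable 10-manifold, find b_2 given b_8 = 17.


Poincare duality for closed orientable n-manifolds: b_k = b_{n-k}.
Here n = 10, so b_2 = b_8 = 17

17


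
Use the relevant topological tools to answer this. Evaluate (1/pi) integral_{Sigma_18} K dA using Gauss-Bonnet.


Gauss-Bonnet: integral K dA = 2*pi*chi(M).
chi(Sigma_18) = 2 - 2*18 = -34.
(integral K dA)/pi = 2*chi = 2*(-34) = -68

-68


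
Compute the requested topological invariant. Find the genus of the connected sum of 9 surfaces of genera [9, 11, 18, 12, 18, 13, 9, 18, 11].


Genus is additive under connected sum of orientable surfaces.
g = 9 + 11 + 18 + 12 + 18 + 13 + 9 + 18 + 11 = 119

119


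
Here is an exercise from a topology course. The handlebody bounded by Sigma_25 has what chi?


A genus-g handlebody deformation retracts to a wedge of g circles.
chi(vee_g S^1) = 1 - g.
chi(H_25) = 1 - 25 = -24

-24


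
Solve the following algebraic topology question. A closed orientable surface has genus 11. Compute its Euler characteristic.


For a closed orientable surface of genus g: chi = 2 - 2g.
Here g = 11.
chi = 2 - 2*11 = 2 - 22 = -20

-20


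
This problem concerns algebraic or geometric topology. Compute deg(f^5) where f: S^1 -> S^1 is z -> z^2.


deg(f) = 2. Degree is multiplicative: deg(f^5) = (deg f)^5.
deg(f^5) = (2)^5 = 32

32


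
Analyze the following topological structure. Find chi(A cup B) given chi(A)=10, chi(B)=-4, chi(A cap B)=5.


chi(A cup B) = chi(A) + chi(B) - chi(A cap B)
= 10 + (-4) - (5)
= 1

1


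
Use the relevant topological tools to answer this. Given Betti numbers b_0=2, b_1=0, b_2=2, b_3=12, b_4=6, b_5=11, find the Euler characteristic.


chi = sum_k (-1)^k b_k.
= (2) + (0) + (2) + (-12) + (6) + (-11)
= -13

-13


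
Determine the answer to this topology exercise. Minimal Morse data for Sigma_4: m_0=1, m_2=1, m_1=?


A perfect Morse function has m_k = b_k.
For Sigma_4: b_0=1, b_1=2g=8, b_2=1.
Saddles m_1 = 2g = 8

8


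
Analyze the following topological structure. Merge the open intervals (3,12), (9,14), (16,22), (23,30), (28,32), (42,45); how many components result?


Sort and merge overlapping open intervals.
Merged: (3,14), (16,22), (23,32), (42,45).
Number of components = 4

4


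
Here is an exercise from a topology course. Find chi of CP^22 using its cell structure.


CP^22 has one cell in each even dimension 0, 2, ..., 2*22 (22+1 cells total).
All cells are even-dimensional, so chi = number of cells.
chi = 22 + 1 = 23

23


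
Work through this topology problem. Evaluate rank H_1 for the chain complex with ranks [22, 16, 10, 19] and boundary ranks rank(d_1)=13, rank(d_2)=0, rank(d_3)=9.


rank H_k = rank(ker d_k) - rank(im d_{k+1}).
rank(ker d_1) = rank(C_1) - rank(d_1) = 16 - 13 = 3.
rank(im d_{1+1}) = 0.
rank H_1 = 3 - 0 = 3

3


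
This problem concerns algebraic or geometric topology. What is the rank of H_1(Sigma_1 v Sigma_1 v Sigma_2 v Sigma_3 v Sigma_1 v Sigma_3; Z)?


For a wedge X v Y: reduced H_k(X v Y) = H_k(X) + H_k(Y).
Each Sigma_g contributes b_1 = 2g.
b_1 = 2 + 2 + 4 + 6 + 2 + 6 = 22

22


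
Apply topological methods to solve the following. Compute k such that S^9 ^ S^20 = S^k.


S^m ^ S^n = S^{m+n}.
k = 9 + 20 = 29

29


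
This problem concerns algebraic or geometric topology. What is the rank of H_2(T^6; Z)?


By the Kunneth formula, b_k(T^n) = C(n,k).
b_2(T^6) = C(6,2).
C(6,2) = 6!/(2!*4!) = 15

15


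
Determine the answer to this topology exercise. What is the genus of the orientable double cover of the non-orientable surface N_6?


chi(N_6) = 2 - 6 = -4.
Double cover: chi(Sigma_g) = 2 * chi(N_6) = 2*(-4) = -8.
2 - 2g = -8, so g = (2 - (-8))/2 = 10/2 = 5

5


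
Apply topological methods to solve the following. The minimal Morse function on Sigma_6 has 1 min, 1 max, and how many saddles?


A perfect Morse function has m_k = b_k.
For Sigma_6: b_0=1, b_1=2g=12, b_2=1.
Saddles m_1 = 2g = 12

12


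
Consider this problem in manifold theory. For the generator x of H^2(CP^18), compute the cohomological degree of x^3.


|x| = 2 in H^*(CP^n).
|x^3| = 3 * |x| = 3 * 2 = 6

6


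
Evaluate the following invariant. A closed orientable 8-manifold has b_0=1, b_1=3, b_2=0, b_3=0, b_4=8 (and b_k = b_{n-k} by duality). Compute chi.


By Poincare duality b_k = b_{8-k}, so full Betti numbers: b_0=1, b_1=3, b_2=0, b_3=0, b_4=8, b_5=0, b_6=0, b_7=3, b_8=1.
chi = sum (-1)^k b_k = 4

4


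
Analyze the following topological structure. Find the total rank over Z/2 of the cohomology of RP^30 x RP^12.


dim H^*(RP^n; Z/2) = n+1 (one Z/2 in each degree 0..n).
Total Betti number is multiplicative.
Total = (30+1) * (12+1) = 31 * 13 = 403

403


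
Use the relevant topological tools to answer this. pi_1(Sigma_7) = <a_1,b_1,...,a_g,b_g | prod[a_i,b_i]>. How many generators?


Standard presentation: pi_1(Sigma_g) = <a_1,b_1,...,a_g,b_g | [a_1,b_1]...[a_g,b_g] = 1>.
Number of generators = 2g = 2*7 = 14

14


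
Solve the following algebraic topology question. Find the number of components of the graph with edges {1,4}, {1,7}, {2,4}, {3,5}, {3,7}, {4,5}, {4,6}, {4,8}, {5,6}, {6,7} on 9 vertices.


Run DFS/union-find over 9 vertices.
V = 9, E = 10.
Number of components = 2

2


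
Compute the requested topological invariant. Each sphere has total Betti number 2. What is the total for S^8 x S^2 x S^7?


Total Betti number is multiplicative under products.
Each S^d (d>=1) has total Betti number 2.
There are 3 sphere factors.
Total = 2^3 = 8

8
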